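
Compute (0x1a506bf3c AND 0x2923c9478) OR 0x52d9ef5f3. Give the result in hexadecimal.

0x5ad9ef5fb

0x1a506bf3c AND 0x2923c9478 = 0x080049438.
Then OR with 0x52d9ef5f3.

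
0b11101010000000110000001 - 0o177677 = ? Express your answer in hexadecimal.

0b11101010000000110000001 = 0x750181 in hexadecimal.
0o177677 = 0xffbf in hexadecimal.
Subtract column by column in base 16:
  1-f → 2 (borrow)
  8-b-1 → c (borrow)
  1-f-1 → 1 (borrow)
  0-f-1 → 0 (borrow)
  5-0-1 → 4
  7-0 → 7

0x7401c2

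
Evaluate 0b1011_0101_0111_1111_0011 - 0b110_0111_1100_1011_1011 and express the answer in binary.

Subtract column by column in base 2:
  1-1 → 0
  1-1 → 0
  0-0 → 0
  0-1 → 1 (borrow)
  1-1-1 → 1 (borrow)
  1-1-1 → 1 (borrow)
  1-0-1 → 0
  1-1 → 0
  1-0 → 1
  1-0 → 1
  1-1 → 0
  0-1 → 1 (borrow)
  1-1-1 → 1 (borrow)
  0-1-1 → 0 (borrow)
  1-1-1 → 1 (borrow)
  0-0-1 → 1 (borrow)
  1-0-1 → 0
  1-1 → 0
  0-1 → 1 (borrow)
  1-0-1 → 0

0b1001101101100111000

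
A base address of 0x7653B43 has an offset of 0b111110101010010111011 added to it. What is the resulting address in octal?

0x7653B43 = 0o731235503 in octal.
0b111110101010010111011 = 0o7652273 in octal.
Add column by column in base 8, right to left:
  3+3 = 6
  0+7 = 7
  5+2 = 7
  5+2 = 7
  3+5 = 0 carry 1
  2+6+1 = 1 carry 1
  1+7+1 = 1 carry 1
  3+0+1 = 4
  7+0 = 7

0o741107776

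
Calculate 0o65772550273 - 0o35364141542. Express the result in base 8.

0o30406406531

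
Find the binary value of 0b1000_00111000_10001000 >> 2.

0b100000111000100010

Right shift by 2: drop the 2 least-significant bits.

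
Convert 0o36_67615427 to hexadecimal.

Each octal digit is 3 bits: 3=011 6=110 6=110 7=111 6=110 1=001 5=101 4=100 2=010 7=111.
Group the bits into nibbles: 0001 1110 1101 1111 0001 1011 0001 0111 → 1edf1b17.

0x1edf1b17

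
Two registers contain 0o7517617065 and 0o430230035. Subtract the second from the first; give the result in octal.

0o7067367030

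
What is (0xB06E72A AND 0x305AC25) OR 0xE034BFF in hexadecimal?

0xB06E72A AND 0x305AC25 = 0x304A420.
Then OR with 0xE034BFF.

0xF07EFFF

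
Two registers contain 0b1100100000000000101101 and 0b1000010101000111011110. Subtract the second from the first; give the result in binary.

Subtract column by column in base 2:
  1-0 → 1
  0-1 → 1 (borrow)
  1-1-1 → 1 (borrow)
  1-1-1 → 1 (borrow)
  0-1-1 → 0 (borrow)
  1-0-1 → 0
  0-1 → 1 (borrow)
  0-1-1 → 0 (borrow)
  0-1-1 → 0 (borrow)
  0-0-1 → 1 (borrow)
  0-0-1 → 1 (borrow)
  0-0-1 → 1 (borrow)
  0-1-1 → 0 (borrow)
  0-0-1 → 1 (borrow)
  0-1-1 → 0 (borrow)
  0-0-1 → 1 (borrow)
  0-1-1 → 0 (borrow)
  1-0-1 → 0
  0-0 → 0
  0-0 → 0
  1-0 → 1
  1-1 → 0

0b100001010111001001111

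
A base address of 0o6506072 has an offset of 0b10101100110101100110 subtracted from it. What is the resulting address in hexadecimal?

0o6506072 = 0x1A8C3A in hexadecimal.
0b10101100110101100110 = 0xACD66 in hexadecimal.
Subtract column by column in base 16:
  A-6 → 4
  3-6 → D (borrow)
  C-D-1 → E (borrow)
  8-C-1 → B (borrow)
  A-A-1 → F (borrow)
  1-0-1 → 0

0xFBED4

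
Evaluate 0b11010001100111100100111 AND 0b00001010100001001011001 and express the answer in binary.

AND bit by bit (1 only where both bits are 1):
  11010001100111100100111
& 00001010100001001011001
= 00000000100001000000001

0b00000000100001000000001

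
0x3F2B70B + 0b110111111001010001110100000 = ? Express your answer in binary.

0b1010111011110101101010101011

0x3F2B70B = 0b11111100101011011100001011 in binary.
Add column by column in base 2, right to left:
  1+0 = 1
  1+0 = 1
  0+0 = 0
  1+0 = 1
  0+0 = 0
  0+1 = 1
  0+0 = 0
  0+1 = 1
  1+1 = 0 carry 1
  1+1+1 = 1 carry 1
  1+0+1 = 0 carry 1
  0+0+1 = 1
  1+0 = 1
  1+1 = 0 carry 1
  0+0+1 = 1
  1+1 = 0 carry 1
  0+0+1 = 1
  1+0 = 1
  0+1 = 1
  0+1 = 1
  1+1 = 0 carry 1
  1+1+1 = 1 carry 1
  1+1+1 = 1 carry 1
  1+1+1 = 1 carry 1
  1+0+1 = 0 carry 1
  1+1+1 = 1 carry 1
  0+1+1 = 0 carry 1
  final carry 1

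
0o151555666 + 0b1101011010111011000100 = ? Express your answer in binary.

0b1110111001000101001111010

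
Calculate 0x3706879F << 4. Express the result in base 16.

0x3706879F0

Shifting left by 4 bits = 1 hex digit: append 1 zero.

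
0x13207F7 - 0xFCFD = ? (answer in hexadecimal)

Subtract column by column in base 16:
  7-D → A (borrow)
  F-F-1 → F (borrow)
  7-C-1 → A (borrow)
  0-F-1 → 0 (borrow)
  2-0-1 → 1
  3-0 → 3
  1-0 → 1

0x1310AFA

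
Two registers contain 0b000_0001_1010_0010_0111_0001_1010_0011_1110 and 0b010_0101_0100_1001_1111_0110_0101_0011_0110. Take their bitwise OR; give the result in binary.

OR bit by bit (1 where either bit is 1):
  00000011010001001110001101000111110
| 01001010100100111110110010100110110
= 01001011110101111110111111100111110

0b01001011110101111110111111100111110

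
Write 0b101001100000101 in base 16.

0x5305

Group the bits into nibbles: 0101 0011 0000 0101 → 5305.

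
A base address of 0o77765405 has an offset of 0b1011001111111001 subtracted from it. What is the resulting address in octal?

0o77633414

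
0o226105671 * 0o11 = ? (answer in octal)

Multiply each base-8 digit by 9, carrying:
  1×9 = 9 → write 1 carry 1
  7×9+1 = 64 → write 0 carry 8
  6×9+8 = 62 → write 6 carry 7
  5×9+7 = 52 → write 4 carry 6
  0×9+6 = 6 → write 6
  1×9 = 9 → write 1 carry 1
  6×9+1 = 55 → write 7 carry 6
  2×9+6 = 24 → write 0 carry 3
  2×9+3 = 21 → write 5 carry 2
  remaining carry: 2

0o2507164601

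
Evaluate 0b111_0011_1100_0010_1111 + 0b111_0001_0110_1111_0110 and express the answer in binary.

Add column by column in base 2, right to left:
  1+0 = 1
  1+1 = 0 carry 1
  1+1+1 = 1 carry 1
  1+0+1 = 0 carry 1
  0+1+1 = 0 carry 1
  1+1+1 = 1 carry 1
  0+1+1 = 0 carry 1
  0+1+1 = 0 carry 1
  0+0+1 = 1
  0+1 = 1
  1+1 = 0 carry 1
  1+0+1 = 0 carry 1
  1+1+1 = 1 carry 1
  1+0+1 = 0 carry 1
  0+0+1 = 1
  0+0 = 0
  1+1 = 0 carry 1
  1+1+1 = 1 carry 1
  1+1+1 = 1 carry 1
  final carry 1

0b11100101001100100101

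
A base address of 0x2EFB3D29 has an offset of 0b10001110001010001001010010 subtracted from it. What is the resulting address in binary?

0x2EFB3D29 = 0b101110111110110011110100101001 in binary.
Subtract column by column in base 2:
  1-0 → 1
  0-1 → 1 (borrow)
  0-0-1 → 1 (borrow)
  1-0-1 → 0
  0-1 → 1 (borrow)
  1-0-1 → 0
  0-1 → 1 (borrow)
  0-0-1 → 1 (borrow)
  1-0-1 → 0
  0-1 → 1 (borrow)
  1-0-1 → 0
  1-0 → 1
  1-0 → 1
  1-1 → 0
  0-0 → 0
  0-1 → 1 (borrow)
  1-0-1 → 0
  1-0 → 1
  0-0 → 0
  1-1 → 0
  1-1 → 0
  1-1 → 0
  1-0 → 1
  1-0 → 1
  0-0 → 0
  1-1 → 0
  1-0 → 1
  1-0 → 1
  0-0 → 0
  1-0 → 1

0b101100110000101001101011010111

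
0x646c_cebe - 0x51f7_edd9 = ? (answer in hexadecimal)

Subtract column by column in base 16:
  e-9 → 5
  b-d → e (borrow)
  e-d-1 → 0
  c-e → e (borrow)
  c-7-1 → 4
  6-f → 7 (borrow)
  4-1-1 → 2
  6-5 → 1

0x1274e0e5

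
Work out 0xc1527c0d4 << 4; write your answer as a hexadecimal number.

0xc1527c0d40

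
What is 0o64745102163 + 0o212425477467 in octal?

Add column by column in base 8, right to left:
  3+7 = 2 carry 1
  6+6+1 = 5 carry 1
  1+4+1 = 6
  2+7 = 1 carry 1
  0+7+1 = 0 carry 1
  1+4+1 = 6
  5+5 = 2 carry 1
  4+2+1 = 7
  7+4 = 3 carry 1
  4+2+1 = 7
  6+1 = 7
  0+2 = 2

0o277372601652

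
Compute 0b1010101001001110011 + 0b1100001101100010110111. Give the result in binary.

0b1101100010101100101010

Add column by column in base 2, right to left:
  1+1 = 0 carry 1
  1+1+1 = 1 carry 1
  0+1+1 = 0 carry 1
  0+0+1 = 1
  1+1 = 0 carry 1
  1+1+1 = 1 carry 1
  1+0+1 = 0 carry 1
  0+1+1 = 0 carry 1
  0+0+1 = 1
  1+0 = 1
  0+0 = 0
  0+1 = 1
  1+1 = 0 carry 1
  0+0+1 = 1
  1+1 = 0 carry 1
  0+1+1 = 0 carry 1
  1+0+1 = 0 carry 1
  0+0+1 = 1
  1+0 = 1
  0+0 = 0
  0+1 = 1
  0+1 = 1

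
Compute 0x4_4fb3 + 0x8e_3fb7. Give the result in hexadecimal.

Add column by column in base 16, right to left:
  3+7 = a
  b+b = 6 carry 1
  f+f+1 = f carry 1
  4+3+1 = 8
  4+e = 2 carry 1
  0+8+1 = 9

0x928f6a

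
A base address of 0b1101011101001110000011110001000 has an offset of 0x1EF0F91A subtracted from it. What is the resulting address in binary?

0x1EF0F91A = 0b11110111100001111100100011010 in binary.
Subtract column by column in base 2:
  0-0 → 0
  0-1 → 1 (borrow)
  0-0-1 → 1 (borrow)
  1-1-1 → 1 (borrow)
  0-1-1 → 0 (borrow)
  0-0-1 → 1 (borrow)
  0-0-1 → 1 (borrow)
  1-0-1 → 0
  1-1 → 0
  1-0 → 1
  1-0 → 1
  0-1 → 1 (borrow)
  0-1-1 → 0 (borrow)
  0-1-1 → 0 (borrow)
  0-1-1 → 0 (borrow)
  0-1-1 → 0 (borrow)
  1-0-1 → 0
  1-0 → 1
  1-0 → 1
  0-0 → 0
  0-1 → 1 (borrow)
  1-1-1 → 1 (borrow)
  0-1-1 → 0 (borrow)
  1-1-1 → 1 (borrow)
  1-0-1 → 0
  1-1 → 0
  0-1 → 1 (borrow)
  1-1-1 → 1 (borrow)
  0-1-1 → 0 (borrow)
  1-0-1 → 0
  1-0 → 1

0b1001100101101100000111001101110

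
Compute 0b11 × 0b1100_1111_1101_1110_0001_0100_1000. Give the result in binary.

0b100110111110011010001111011000

Multiply each base-2 digit by 3, carrying:
  0×3 = 0 → write 0
  0×3 = 0 → write 0
  0×3 = 0 → write 0
  1×3 = 3 → write 1 carry 1
  0×3+1 = 1 → write 1
  0×3 = 0 → write 0
  1×3 = 3 → write 1 carry 1
  0×3+1 = 1 → write 1
  1×3 = 3 → write 1 carry 1
  0×3+1 = 1 → write 1
  0×3 = 0 → write 0
  0×3 = 0 → write 0
  0×3 = 0 → write 0
  1×3 = 3 → write 1 carry 1
  1×3+1 = 4 → write 0 carry 2
  1×3+2 = 5 → write 1 carry 2
  1×3+2 = 5 → write 1 carry 2
  0×3+2 = 2 → write 0 carry 1
  1×3+1 = 4 → write 0 carry 2
  1×3+2 = 5 → write 1 carry 2
  1×3+2 = 5 → write 1 carry 2
  1×3+2 = 5 → write 1 carry 2
  1×3+2 = 5 → write 1 carry 2
  1×3+2 = 5 → write 1 carry 2
  0×3+2 = 2 → write 0 carry 1
  0×3+1 = 1 → write 1
  1×3 = 3 → write 1 carry 1
  1×3+1 = 4 → write 0 carry 2
  remaining carry: 10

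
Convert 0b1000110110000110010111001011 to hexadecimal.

Group the bits into nibbles: 1000 1101 1000 0110 0101 1100 1011 → 8D865CB.

0x8D865CB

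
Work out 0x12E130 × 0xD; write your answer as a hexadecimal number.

Multiply each base-16 digit by 13, carrying:
  0×13 = 0 → write 0
  3×13 = 39 → write 7 carry 2
  1×13+2 = 15 → write F
  E×13 = 182 → write 6 carry 11
  2×13+11 = 37 → write 5 carry 2
  1×13+2 = 15 → write F

0xF56F70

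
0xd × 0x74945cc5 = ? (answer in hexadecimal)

0x5eb88b601

Multiply each base-16 digit by 13, carrying:
  5×13 = 65 → write 1 carry 4
  c×13+4 = 160 → write 0 carry 10
  c×13+10 = 166 → write 6 carry 10
  5×13+10 = 75 → write b carry 4
  4×13+4 = 56 → write 8 carry 3
  9×13+3 = 120 → write 8 carry 7
  4×13+7 = 59 → write b carry 3
  7×13+3 = 94 → write e carry 5
  remaining carry: 5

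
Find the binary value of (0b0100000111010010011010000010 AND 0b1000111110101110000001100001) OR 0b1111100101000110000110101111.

0b0100000111010010011010000010 AND 0b1000111110101110000001100001 = 0b0000000110000010000000000000.
Then OR with 0b1111100101000110000110101111.

0b1111100111000110000110101111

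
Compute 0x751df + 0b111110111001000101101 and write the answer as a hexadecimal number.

0b111110111001000101101 = 0x1f722d in hexadecimal.
Add column by column in base 16, right to left:
  f+d = c carry 1
  d+2+1 = 0 carry 1
  1+2+1 = 4
  5+7 = c
  7+f = 6 carry 1
  0+1+1 = 2

0x26c40c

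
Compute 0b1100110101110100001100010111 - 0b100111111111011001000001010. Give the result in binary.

0b111110101111001000100001101

Subtract column by column in base 2:
  1-0 → 1
  1-1 → 0
  1-0 → 1
  0-1 → 1 (borrow)
  1-0-1 → 0
  0-0 → 0
  0-0 → 0
  0-0 → 0
  1-0 → 1
  1-1 → 0
  0-0 → 0
  0-0 → 0
  0-1 → 1 (borrow)
  0-1-1 → 0 (borrow)
  1-0-1 → 0
  0-1 → 1 (borrow)
  1-1-1 → 1 (borrow)
  1-1-1 → 1 (borrow)
  1-1-1 → 1 (borrow)
  0-1-1 → 0 (borrow)
  1-1-1 → 1 (borrow)
  0-1-1 → 0 (borrow)
  1-1-1 → 1 (borrow)
  1-1-1 → 1 (borrow)
  0-0-1 → 1 (borrow)
  0-0-1 → 1 (borrow)
  1-1-1 → 1 (borrow)
  1-0-1 → 0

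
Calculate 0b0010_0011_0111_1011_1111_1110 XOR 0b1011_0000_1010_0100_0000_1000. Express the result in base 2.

0b100100111101111111110110

XOR bit by bit (1 where the bits differ):
  001000110111101111111110
^ 101100001010010000001000
= 100100111101111111110110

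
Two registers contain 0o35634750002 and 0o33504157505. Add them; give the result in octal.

0o71341127507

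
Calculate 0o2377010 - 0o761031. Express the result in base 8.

0o1415757

Subtract column by column in base 8:
  0-1 → 7 (borrow)
  1-3-1 → 5 (borrow)
  0-0-1 → 7 (borrow)
  7-1-1 → 5
  7-6 → 1
  3-7 → 4 (borrow)
  2-0-1 → 1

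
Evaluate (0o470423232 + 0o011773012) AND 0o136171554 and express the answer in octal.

Add column by column in base 8, right to left:
  2+2 = 4
  3+1 = 4
  2+0 = 2
  3+3 = 6
  2+7 = 1 carry 1
  4+7+1 = 4 carry 1
  0+1+1 = 2
  7+1 = 0 carry 1
  4+0+1 = 5
Sum = 0o502416244; now AND with 0o136171554:
  5&1=1, 0&3=0, 2&6=2, 4&1=0, 1&7=1, 6&1=0, 2&5=0, 4&5=4, 4&4=4

0o102010044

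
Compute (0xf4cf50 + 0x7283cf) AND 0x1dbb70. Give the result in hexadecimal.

0x51310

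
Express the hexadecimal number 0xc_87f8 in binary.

Expand each hex digit to 4 bits: c=1100 8=1000 7=0111 f=1111 8=1000.

0b11001000011111111000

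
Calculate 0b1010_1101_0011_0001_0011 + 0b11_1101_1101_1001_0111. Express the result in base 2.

Add column by column in base 2, right to left:
  1+1 = 0 carry 1
  1+1+1 = 1 carry 1
  0+1+1 = 0 carry 1
  0+0+1 = 1
  1+1 = 0 carry 1
  0+0+1 = 1
  0+0 = 0
  0+1 = 1
  1+1 = 0 carry 1
  1+0+1 = 0 carry 1
  0+1+1 = 0 carry 1
  0+1+1 = 0 carry 1
  1+1+1 = 1 carry 1
  0+0+1 = 1
  1+1 = 0 carry 1
  1+1+1 = 1 carry 1
  0+1+1 = 0 carry 1
  1+1+1 = 1 carry 1
  0+0+1 = 1
  1+0 = 1

0b11101011000010101010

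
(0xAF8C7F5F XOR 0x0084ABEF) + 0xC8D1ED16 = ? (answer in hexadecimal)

0x177DAC1C6

First 0xAF8C7F5F XOR 0x0084ABEF = 0xAF08D4B0.
Add column by column in base 16, right to left:
  0+6 = 6
  B+1 = C
  4+D = 1 carry 1
  D+E+1 = C carry 1
  8+1+1 = A
  0+D = D
  F+8 = 7 carry 1
  A+C+1 = 7 carry 1
  final carry 1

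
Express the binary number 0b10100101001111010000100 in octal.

0o24517204

Group the bits in threes: 010 100 101 001 111 010 000 100 → 24517204.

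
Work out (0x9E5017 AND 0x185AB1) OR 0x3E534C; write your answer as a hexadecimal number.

0x3E535D

0x9E5017 AND 0x185AB1 = 0x185011.
Then OR with 0x3E534C.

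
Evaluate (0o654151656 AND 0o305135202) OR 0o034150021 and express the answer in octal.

0o234151223

0o654151656 AND 0o305135202 = 0o204111202.
Then OR with 0o034150021.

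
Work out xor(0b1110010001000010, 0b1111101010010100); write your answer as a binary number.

0b0001111011010110

XOR bit by bit (1 where the bits differ):
  1110010001000010
^ 1111101010010100
= 0001111011010110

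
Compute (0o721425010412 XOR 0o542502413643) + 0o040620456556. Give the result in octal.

0o323750062027

First 0o721425010412 XOR 0o542502413643 = 0o263127403251.
Add column by column in base 8, right to left:
  1+6 = 7
  5+5 = 2 carry 1
  2+5+1 = 0 carry 1
  3+6+1 = 2 carry 1
  0+5+1 = 6
  4+4 = 0 carry 1
  7+0+1 = 0 carry 1
  2+2+1 = 5
  1+6 = 7
  3+0 = 3
  6+4 = 2 carry 1
  2+0+1 = 3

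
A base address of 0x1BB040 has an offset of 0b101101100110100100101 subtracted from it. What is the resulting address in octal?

0x1BB040 = 0o6730100 in octal.
0b101101100110100100101 = 0o5546445 in octal.
Subtract column by column in base 8:
  0-5 → 3 (borrow)
  0-4-1 → 3 (borrow)
  1-4-1 → 4 (borrow)
  0-6-1 → 1 (borrow)
  3-4-1 → 6 (borrow)
  7-5-1 → 1
  6-5 → 1

0o1161433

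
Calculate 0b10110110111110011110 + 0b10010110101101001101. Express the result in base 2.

0b101001101101011101011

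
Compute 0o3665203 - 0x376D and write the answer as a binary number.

0o3665203 = 0b11110110101010000011 in binary.
0x376D = 0b11011101101101 in binary.
Subtract column by column in base 2:
  1-1 → 0
  1-0 → 1
  0-1 → 1 (borrow)
  0-1-1 → 0 (borrow)
  0-0-1 → 1 (borrow)
  0-1-1 → 0 (borrow)
  0-1-1 → 0 (borrow)
  1-0-1 → 0
  0-1 → 1 (borrow)
  1-1-1 → 1 (borrow)
  0-1-1 → 0 (borrow)
  1-0-1 → 0
  0-1 → 1 (borrow)
  1-1-1 → 1 (borrow)
  1-0-1 → 0
  0-0 → 0
  1-0 → 1
  1-0 → 1
  1-0 → 1
  1-0 → 1

0b11110011001100010110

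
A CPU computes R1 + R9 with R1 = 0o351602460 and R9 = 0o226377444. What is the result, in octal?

0o600202124

Add column by column in base 8, right to left:
  0+4 = 4
  6+4 = 2 carry 1
  4+4+1 = 1 carry 1
  2+7+1 = 2 carry 1
  0+7+1 = 0 carry 1
  6+3+1 = 2 carry 1
  1+6+1 = 0 carry 1
  5+2+1 = 0 carry 1
  3+2+1 = 6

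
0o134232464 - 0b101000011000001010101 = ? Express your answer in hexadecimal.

0x15D04DF

0o134232464 = 0x1713534 in hexadecimal.
0b101000011000001010101 = 0x143055 in hexadecimal.
Subtract column by column in base 16:
  4-5 → F (borrow)
  3-5-1 → D (borrow)
  5-0-1 → 4
  3-3 → 0
  1-4 → D (borrow)
  7-1-1 → 5
  1-0 → 1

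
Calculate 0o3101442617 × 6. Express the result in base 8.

0o22611320532

Multiply each base-8 digit by 6, carrying:
  7×6 = 42 → write 2 carry 5
  1×6+5 = 11 → write 3 carry 1
  6×6+1 = 37 → write 5 carry 4
  2×6+4 = 16 → write 0 carry 2
  4×6+2 = 26 → write 2 carry 3
  4×6+3 = 27 → write 3 carry 3
  1×6+3 = 9 → write 1 carry 1
  0×6+1 = 1 → write 1
  1×6 = 6 → write 6
  3×6 = 18 → write 2 carry 2
  remaining carry: 2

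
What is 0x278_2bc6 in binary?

0b10011110000010101111000110

Expand each hex digit to 4 bits: 2=0010 7=0111 8=1000 2=0010 b=1011 c=1100 6=0110.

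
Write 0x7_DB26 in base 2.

Expand each hex digit to 4 bits: 7=0111 D=1101 B=1011 2=0010 6=0110.

0b1111101101100100110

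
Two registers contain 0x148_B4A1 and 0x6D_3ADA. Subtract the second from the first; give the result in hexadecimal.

0xDB79C7

Subtract column by column in base 16:
  1-A → 7 (borrow)
  A-D-1 → C (borrow)
  4-A-1 → 9 (borrow)
  B-3-1 → 7
  8-D → B (borrow)
  4-6-1 → D (borrow)
  1-0-1 → 0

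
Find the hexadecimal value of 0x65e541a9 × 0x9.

0x3950f4ef1

Multiply each base-16 digit by 9, carrying:
  9×9 = 81 → write 1 carry 5
  a×9+5 = 95 → write f carry 5
  1×9+5 = 14 → write e
  4×9 = 36 → write 4 carry 2
  5×9+2 = 47 → write f carry 2
  e×9+2 = 128 → write 0 carry 8
  5×9+8 = 53 → write 5 carry 3
  6×9+3 = 57 → write 9 carry 3
  remaining carry: 3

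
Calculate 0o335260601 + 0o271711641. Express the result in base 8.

Add column by column in base 8, right to left:
  1+1 = 2
  0+4 = 4
  6+6 = 4 carry 1
  0+1+1 = 2
  6+1 = 7
  2+7 = 1 carry 1
  5+1+1 = 7
  3+7 = 2 carry 1
  3+2+1 = 6

0o627172442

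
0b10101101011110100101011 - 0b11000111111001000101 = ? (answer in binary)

0b10010100011111011100110

Subtract column by column in base 2:
  1-1 → 0
  1-0 → 1
  0-1 → 1 (borrow)
  1-0-1 → 0
  0-0 → 0
  1-0 → 1
  0-1 → 1 (borrow)
  0-0-1 → 1 (borrow)
  1-0-1 → 0
  0-1 → 1 (borrow)
  1-1-1 → 1 (borrow)
  1-1-1 → 1 (borrow)
  1-1-1 → 1 (borrow)
  1-1-1 → 1 (borrow)
  0-1-1 → 0 (borrow)
  1-0-1 → 0
  0-0 → 0
  1-0 → 1
  1-1 → 0
  0-1 → 1 (borrow)
  1-0-1 → 0
  0-0 → 0
  1-0 → 1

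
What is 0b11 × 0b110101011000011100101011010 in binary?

0b10100000001001010110000001110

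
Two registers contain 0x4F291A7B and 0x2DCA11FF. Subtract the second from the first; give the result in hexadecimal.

Subtract column by column in base 16:
  B-F → C (borrow)
  7-F-1 → 7 (borrow)
  A-1-1 → 8
  1-1 → 0
  9-A → F (borrow)
  2-C-1 → 5 (borrow)
  F-D-1 → 1
  4-2 → 2

0x215F087C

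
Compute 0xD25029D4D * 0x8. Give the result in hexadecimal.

0x692814EA68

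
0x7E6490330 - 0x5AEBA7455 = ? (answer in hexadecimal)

0x2378E8EDB

Subtract column by column in base 16:
  0-5 → B (borrow)
  3-5-1 → D (borrow)
  3-4-1 → E (borrow)
  0-7-1 → 8 (borrow)
  9-A-1 → E (borrow)
  4-B-1 → 8 (borrow)
  6-E-1 → 7 (borrow)
  E-A-1 → 3
  7-5 → 2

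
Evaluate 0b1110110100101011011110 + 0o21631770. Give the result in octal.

0b1110110100101011011110 = 0o16645336 in octal.
Add column by column in base 8, right to left:
  6+0 = 6
  3+7 = 2 carry 1
  3+7+1 = 3 carry 1
  5+1+1 = 7
  4+3 = 7
  6+6 = 4 carry 1
  6+1+1 = 0 carry 1
  1+2+1 = 4

0o40477326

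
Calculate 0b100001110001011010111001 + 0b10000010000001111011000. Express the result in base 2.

0b110010000001101010010001

Add column by column in base 2, right to left:
  1+0 = 1
  0+0 = 0
  0+0 = 0
  1+1 = 0 carry 1
  1+1+1 = 1 carry 1
  1+0+1 = 0 carry 1
  0+1+1 = 0 carry 1
  1+1+1 = 1 carry 1
  0+1+1 = 0 carry 1
  1+1+1 = 1 carry 1
  1+0+1 = 0 carry 1
  0+0+1 = 1
  1+0 = 1
  0+0 = 0
  0+0 = 0
  0+0 = 0
  1+1 = 0 carry 1
  1+0+1 = 0 carry 1
  1+0+1 = 0 carry 1
  0+0+1 = 1
  0+0 = 0
  0+0 = 0
  0+1 = 1
  1+0 = 1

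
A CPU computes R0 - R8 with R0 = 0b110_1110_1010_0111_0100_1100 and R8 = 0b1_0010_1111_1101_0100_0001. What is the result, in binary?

0b10110111010101000001011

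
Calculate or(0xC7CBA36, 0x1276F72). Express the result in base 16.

0xD7FFF76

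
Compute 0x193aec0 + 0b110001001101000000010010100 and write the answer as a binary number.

0b111101110100010111101010100

0x193aec0 = 0b1100100111010111011000000 in binary.
Add column by column in base 2, right to left:
  0+0 = 0
  0+0 = 0
  0+1 = 1
  0+0 = 0
  0+1 = 1
  0+0 = 0
  1+0 = 1
  1+1 = 0 carry 1
  0+0+1 = 1
  1+0 = 1
  1+0 = 1
  1+0 = 1
  0+0 = 0
  1+0 = 1
  0+0 = 0
  1+1 = 0 carry 1
  1+0+1 = 0 carry 1
  1+1+1 = 1 carry 1
  0+1+1 = 0 carry 1
  0+0+1 = 1
  1+0 = 1
  0+1 = 1
  0+0 = 0
  1+0 = 1
  1+0 = 1
  0+1 = 1
  0+1 = 1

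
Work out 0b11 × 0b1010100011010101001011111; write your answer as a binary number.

0b11111101001111111100011101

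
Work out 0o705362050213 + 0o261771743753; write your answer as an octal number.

Add column by column in base 8, right to left:
  3+3 = 6
  1+5 = 6
  2+7 = 1 carry 1
  0+3+1 = 4
  5+4 = 1 carry 1
  0+7+1 = 0 carry 1
  2+1+1 = 4
  6+7 = 5 carry 1
  3+7+1 = 3 carry 1
  5+1+1 = 7
  0+6 = 6
  7+2 = 1 carry 1
  final carry 1

0o1167354014166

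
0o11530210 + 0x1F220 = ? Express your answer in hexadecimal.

0x28A2A8

0o11530210 = 0x26B088 in hexadecimal.
Add column by column in base 16, right to left:
  8+0 = 8
  8+2 = A
  0+2 = 2
  B+F = A carry 1
  6+1+1 = 8
  2+0 = 2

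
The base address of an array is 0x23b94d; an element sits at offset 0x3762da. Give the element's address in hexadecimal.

Add column by column in base 16, right to left:
  d+a = 7 carry 1
  4+d+1 = 2 carry 1
  9+2+1 = c
  b+6 = 1 carry 1
  3+7+1 = b
  2+3 = 5

0x5b1c27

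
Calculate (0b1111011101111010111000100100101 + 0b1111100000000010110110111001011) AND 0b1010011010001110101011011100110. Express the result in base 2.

0b1010011000001100101011011100000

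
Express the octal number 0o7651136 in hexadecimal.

0x1f525e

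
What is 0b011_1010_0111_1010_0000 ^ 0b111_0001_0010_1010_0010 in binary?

0b1001011010100000010

XOR bit by bit (1 where the bits differ):
  0111010011110100000
^ 1110001001010100010
= 1001011010100000010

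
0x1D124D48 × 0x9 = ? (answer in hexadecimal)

Multiply each base-16 digit by 9, carrying:
  8×9 = 72 → write 8 carry 4
  4×9+4 = 40 → write 8 carry 2
  D×9+2 = 119 → write 7 carry 7
  4×9+7 = 43 → write B carry 2
  2×9+2 = 20 → write 4 carry 1
  1×9+1 = 10 → write A
  D×9 = 117 → write 5 carry 7
  1×9+7 = 16 → write 0 carry 1
  remaining carry: 1

0x105A4B788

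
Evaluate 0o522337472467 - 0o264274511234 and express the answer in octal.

Subtract column by column in base 8:
  7-4 → 3
  6-3 → 3
  4-2 → 2
  2-1 → 1
  7-1 → 6
  4-5 → 7 (borrow)
  7-4-1 → 2
  3-7 → 4 (borrow)
  3-2-1 → 0
  2-4 → 6 (borrow)
  2-6-1 → 3 (borrow)
  5-2-1 → 2

0o236042761233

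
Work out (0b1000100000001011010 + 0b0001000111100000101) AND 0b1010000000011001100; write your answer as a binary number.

0b1000000000001001100

Add column by column in base 2, right to left:
  0+1 = 1
  1+0 = 1
  0+1 = 1
  1+0 = 1
  1+0 = 1
  0+0 = 0
  1+0 = 1
  0+0 = 0
  0+1 = 1
  0+1 = 1
  0+1 = 1
  0+1 = 1
  0+0 = 0
  0+0 = 0
  1+0 = 1
  0+1 = 1
  0+0 = 0
  0+0 = 0
  1+0 = 1
Sum = 0b1001100111101011111; now AND with 0b1010000000011001100:
  1001100111101011111
& 1010000000011001100
= 1000000000001001100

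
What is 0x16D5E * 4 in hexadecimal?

Multiply each base-16 digit by 4, carrying:
  E×4 = 56 → write 8 carry 3
  5×4+3 = 23 → write 7 carry 1
  D×4+1 = 53 → write 5 carry 3
  6×4+3 = 27 → write B carry 1
  1×4+1 = 5 → write 5

0x5B578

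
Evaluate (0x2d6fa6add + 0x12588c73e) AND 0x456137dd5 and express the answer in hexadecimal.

0x54033011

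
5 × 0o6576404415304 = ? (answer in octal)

0o41570426502724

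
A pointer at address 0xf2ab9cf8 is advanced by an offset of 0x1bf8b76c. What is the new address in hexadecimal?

0x10ea45464

Add column by column in base 16, right to left:
  8+c = 4 carry 1
  f+6+1 = 6 carry 1
  c+7+1 = 4 carry 1
  9+b+1 = 5 carry 1
  b+8+1 = 4 carry 1
  a+f+1 = a carry 1
  2+b+1 = e
  f+1 = 0 carry 1
  final carry 1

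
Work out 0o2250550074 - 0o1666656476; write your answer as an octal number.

0o361671376

Subtract column by column in base 8:
  4-6 → 6 (borrow)
  7-7-1 → 7 (borrow)
  0-4-1 → 3 (borrow)
  0-6-1 → 1 (borrow)
  5-5-1 → 7 (borrow)
  5-6-1 → 6 (borrow)
  0-6-1 → 1 (borrow)
  5-6-1 → 6 (borrow)
  2-6-1 → 3 (borrow)
  2-1-1 → 0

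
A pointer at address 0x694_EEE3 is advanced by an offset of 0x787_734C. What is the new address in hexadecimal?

Add column by column in base 16, right to left:
  3+C = F
  E+4 = 2 carry 1
  E+3+1 = 2 carry 1
  E+7+1 = 6 carry 1
  4+7+1 = C
  9+8 = 1 carry 1
  6+7+1 = E

0xE1C622F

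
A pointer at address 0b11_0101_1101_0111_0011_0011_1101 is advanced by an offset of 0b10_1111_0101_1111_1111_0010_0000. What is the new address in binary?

Add column by column in base 2, right to left:
  1+0 = 1
  0+0 = 0
  1+0 = 1
  1+0 = 1
  1+0 = 1
  1+1 = 0 carry 1
  0+0+1 = 1
  0+0 = 0
  1+1 = 0 carry 1
  1+1+1 = 1 carry 1
  0+1+1 = 0 carry 1
  0+1+1 = 0 carry 1
  1+1+1 = 1 carry 1
  1+1+1 = 1 carry 1
  1+1+1 = 1 carry 1
  0+1+1 = 0 carry 1
  1+1+1 = 1 carry 1
  0+0+1 = 1
  1+1 = 0 carry 1
  1+0+1 = 0 carry 1
  1+1+1 = 1 carry 1
  0+1+1 = 0 carry 1
  1+1+1 = 1 carry 1
  0+1+1 = 0 carry 1
  1+0+1 = 0 carry 1
  1+1+1 = 1 carry 1
  final carry 1

0b110010100110111001001011101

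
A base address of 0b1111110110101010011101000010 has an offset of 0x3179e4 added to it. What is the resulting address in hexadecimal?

0b1111110110101010011101000010 = 0xfdaa742 in hexadecimal.
Add column by column in base 16, right to left:
  2+4 = 6
  4+e = 2 carry 1
  7+9+1 = 1 carry 1
  a+7+1 = 2 carry 1
  a+1+1 = c
  d+3 = 0 carry 1
  f+0+1 = 0 carry 1
  final carry 1

0x100c2126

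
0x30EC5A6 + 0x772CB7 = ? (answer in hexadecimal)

Add column by column in base 16, right to left:
  6+7 = D
  A+B = 5 carry 1
  5+C+1 = 2 carry 1
  C+2+1 = F
  E+7 = 5 carry 1
  0+7+1 = 8
  3+0 = 3

0x385F25D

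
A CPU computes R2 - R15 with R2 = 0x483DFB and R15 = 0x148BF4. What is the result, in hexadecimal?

Subtract column by column in base 16:
  B-4 → 7
  F-F → 0
  D-B → 2
  3-8 → B (borrow)
  8-4-1 → 3
  4-1 → 3

0x33B207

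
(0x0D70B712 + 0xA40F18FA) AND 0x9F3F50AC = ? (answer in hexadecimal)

Add column by column in base 16, right to left:
  2+A = C
  1+F = 0 carry 1
  7+8+1 = 0 carry 1
  B+1+1 = D
  0+F = F
  7+0 = 7
  D+4 = 1 carry 1
  0+A+1 = B
Sum = 0xB17FD00C; now AND with 0x9F3F50AC:
  B&9=9, 1&F=1, 7&3=3, F&F=F, D&5=5, 0&0=0, 0&A=0, C&C=C

0x913F500C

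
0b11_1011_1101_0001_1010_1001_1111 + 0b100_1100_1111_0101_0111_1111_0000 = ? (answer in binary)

0b1000100011000111001010001111

Add column by column in base 2, right to left:
  1+0 = 1
  1+0 = 1
  1+0 = 1
  1+0 = 1
  1+1 = 0 carry 1
  0+1+1 = 0 carry 1
  0+1+1 = 0 carry 1
  1+1+1 = 1 carry 1
  0+1+1 = 0 carry 1
  1+1+1 = 1 carry 1
  0+1+1 = 0 carry 1
  1+0+1 = 0 carry 1
  1+1+1 = 1 carry 1
  0+0+1 = 1
  0+1 = 1
  0+0 = 0
  1+1 = 0 carry 1
  0+1+1 = 0 carry 1
  1+1+1 = 1 carry 1
  1+1+1 = 1 carry 1
  1+0+1 = 0 carry 1
  1+0+1 = 0 carry 1
  0+1+1 = 0 carry 1
  1+1+1 = 1 carry 1
  1+0+1 = 0 carry 1
  1+0+1 = 0 carry 1
  0+1+1 = 0 carry 1
  final carry 1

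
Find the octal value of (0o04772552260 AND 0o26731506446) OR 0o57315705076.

0o57735707076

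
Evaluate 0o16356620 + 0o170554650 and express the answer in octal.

0o207133470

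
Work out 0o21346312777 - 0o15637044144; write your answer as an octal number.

0o3507246633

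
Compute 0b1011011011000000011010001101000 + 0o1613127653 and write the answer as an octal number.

0o15143162023

0b1011011011000000011010001101000 = 0o13330032150 in octal.
Add column by column in base 8, right to left:
  0+3 = 3
  5+5 = 2 carry 1
  1+6+1 = 0 carry 1
  2+7+1 = 2 carry 1
  3+2+1 = 6
  0+1 = 1
  0+3 = 3
  3+1 = 4
  3+6 = 1 carry 1
  3+1+1 = 5
  1+0 = 1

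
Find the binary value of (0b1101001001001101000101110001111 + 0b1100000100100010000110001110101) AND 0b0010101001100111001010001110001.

Add column by column in base 2, right to left:
  1+1 = 0 carry 1
  1+0+1 = 0 carry 1
  1+1+1 = 1 carry 1
  1+0+1 = 0 carry 1
  0+1+1 = 0 carry 1
  0+1+1 = 0 carry 1
  0+1+1 = 0 carry 1
  1+0+1 = 0 carry 1
  1+0+1 = 0 carry 1
  1+0+1 = 0 carry 1
  0+1+1 = 0 carry 1
  1+1+1 = 1 carry 1
  0+0+1 = 1
  0+0 = 0
  0+0 = 0
  1+0 = 1
  0+1 = 1
  1+0 = 1
  1+0 = 1
  0+0 = 0
  0+1 = 1
  1+0 = 1
  0+0 = 0
  0+1 = 1
  1+0 = 1
  0+0 = 0
  0+0 = 0
  1+0 = 1
  0+0 = 0
  1+1 = 0 carry 1
  1+1+1 = 1 carry 1
  final carry 1
Sum = 0b11001001101101111001100000000100; now AND with 0b0010101001100111001010001110001:
  11001001101101111001100000000100
& 00010101001100111001010001110001
= 00000001001100111001000000000000

0b1001100111001000000000000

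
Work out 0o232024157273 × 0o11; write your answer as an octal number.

0o2552265752223

Multiply each base-8 digit by 9, carrying:
  3×9 = 27 → write 3 carry 3
  7×9+3 = 66 → write 2 carry 8
  2×9+8 = 26 → write 2 carry 3
  7×9+3 = 66 → write 2 carry 8
  5×9+8 = 53 → write 5 carry 6
  1×9+6 = 15 → write 7 carry 1
  4×9+1 = 37 → write 5 carry 4
  2×9+4 = 22 → write 6 carry 2
  0×9+2 = 2 → write 2
  2×9 = 18 → write 2 carry 2
  3×9+2 = 29 → write 5 carry 3
  2×9+3 = 21 → write 5 carry 2
  remaining carry: 2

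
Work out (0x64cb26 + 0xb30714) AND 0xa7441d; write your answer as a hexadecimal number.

Add column by column in base 16, right to left:
  6+4 = a
  2+1 = 3
  b+7 = 2 carry 1
  c+0+1 = d
  4+3 = 7
  6+b = 1 carry 1
  final carry 1
Sum = 0x117d23a; now AND with 0xa7441d:
  1&0=0, 1&a=0, 7&7=7, d&4=4, 2&4=0, 3&1=1, a&d=8

0x74018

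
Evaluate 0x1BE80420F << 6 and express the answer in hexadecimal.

6 bits is not a whole number of base-16 digits; in binary: 110111110100000000100001000001111 << 6 = 110111110100000000100001000001111000000.

0x6FA01083C0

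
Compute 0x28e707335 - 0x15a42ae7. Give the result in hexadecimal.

0x278cc484e

Subtract column by column in base 16:
  5-7 → e (borrow)
  3-e-1 → 4 (borrow)
  3-a-1 → 8 (borrow)
  7-2-1 → 4
  0-4 → c (borrow)
  7-a-1 → c (borrow)
  e-5-1 → 8
  8-1 → 7
  2-0 → 2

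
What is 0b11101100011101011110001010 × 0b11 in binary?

0b1011000101011000011010011110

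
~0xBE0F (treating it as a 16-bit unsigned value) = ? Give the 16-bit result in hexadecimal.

0x41F0

Each hex digit d becomes F−d:
  B→4, E→1, 0→F, F→0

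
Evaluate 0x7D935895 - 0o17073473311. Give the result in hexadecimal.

0o17073473311 = 0x78EE76C9 in hexadecimal.
Subtract column by column in base 16:
  5-9 → C (borrow)
  9-C-1 → C (borrow)
  8-6-1 → 1
  5-7 → E (borrow)
  3-E-1 → 4 (borrow)
  9-E-1 → A (borrow)
  D-8-1 → 4
  7-7 → 0

0x4A4E1CC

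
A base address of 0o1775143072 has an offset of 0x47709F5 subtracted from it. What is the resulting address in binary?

0b1011011111011011110001000101

0o1775143072 = 0b1111111101001100011000111010 in binary.
0x47709F5 = 0b100011101110000100111110101 in binary.
Subtract column by column in base 2:
  0-1 → 1 (borrow)
  1-0-1 → 0
  0-1 → 1 (borrow)
  1-0-1 → 0
  1-1 → 0
  1-1 → 0
  0-1 → 1 (borrow)
  0-1-1 → 0 (borrow)
  0-1-1 → 0 (borrow)
  1-0-1 → 0
  1-0 → 1
  0-1 → 1 (borrow)
  0-0-1 → 1 (borrow)
  0-0-1 → 1 (borrow)
  1-0-1 → 0
  1-0 → 1
  0-1 → 1 (borrow)
  0-1-1 → 0 (borrow)
  1-1-1 → 1 (borrow)
  0-0-1 → 1 (borrow)
  1-1-1 → 1 (borrow)
  1-1-1 → 1 (borrow)
  1-1-1 → 1 (borrow)
  1-0-1 → 0
  1-0 → 1
  1-0 → 1
  1-1 → 0
  1-0 → 1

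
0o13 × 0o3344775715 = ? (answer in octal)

Multiply each base-8 digit by 11, carrying:
  5×11 = 55 → write 7 carry 6
  1×11+6 = 17 → write 1 carry 2
  7×11+2 = 79 → write 7 carry 9
  5×11+9 = 64 → write 0 carry 8
  7×11+8 = 85 → write 5 carry 10
  7×11+10 = 87 → write 7 carry 10
  4×11+10 = 54 → write 6 carry 6
  4×11+6 = 50 → write 2 carry 6
  3×11+6 = 39 → write 7 carry 4
  3×11+4 = 37 → write 5 carry 4
  remaining carry: 4

0o45726750717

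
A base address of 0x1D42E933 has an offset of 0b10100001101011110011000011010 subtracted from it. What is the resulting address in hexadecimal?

0b10100001101011110011000011010 = 0x1435E61A in hexadecimal.
Subtract column by column in base 16:
  3-A → 9 (borrow)
  3-1-1 → 1
  9-6 → 3
  E-E → 0
  2-5 → D (borrow)
  4-3-1 → 0
  D-4 → 9
  1-1 → 0

0x90D0319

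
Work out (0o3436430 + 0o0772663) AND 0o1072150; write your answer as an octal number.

0o30110

Add column by column in base 8, right to left:
  0+3 = 3
  3+6 = 1 carry 1
  4+6+1 = 3 carry 1
  6+2+1 = 1 carry 1
  3+7+1 = 3 carry 1
  4+7+1 = 4 carry 1
  3+0+1 = 4
Sum = 0o4431313; now AND with 0o1072150:
  4&1=0, 4&0=0, 3&7=3, 1&2=0, 3&1=1, 1&5=1, 3&0=0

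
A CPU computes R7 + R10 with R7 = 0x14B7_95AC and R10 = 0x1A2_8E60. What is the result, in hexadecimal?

0x165A240C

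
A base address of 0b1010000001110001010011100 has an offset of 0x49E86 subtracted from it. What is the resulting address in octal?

0o117042026

0b1010000001110001010011100 = 0o120161234 in octal.
0x49E86 = 0o1117206 in octal.
Subtract column by column in base 8:
  4-6 → 6 (borrow)
  3-0-1 → 2
  2-2 → 0
  1-7 → 2 (borrow)
  6-1-1 → 4
  1-1 → 0
  0-1 → 7 (borrow)
  2-0-1 → 1
  1-0 → 1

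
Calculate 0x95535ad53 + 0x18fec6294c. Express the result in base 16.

0x2253fbd69f

Add column by column in base 16, right to left:
  3+c = f
  5+4 = 9
  d+9 = 6 carry 1
  a+2+1 = d
  5+6 = b
  3+c = f
  5+e = 3 carry 1
  5+f+1 = 5 carry 1
  9+8+1 = 2 carry 1
  0+1+1 = 2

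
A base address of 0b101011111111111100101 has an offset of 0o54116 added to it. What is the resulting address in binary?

0o54116 = 0b101100001001110 in binary.
Add column by column in base 2, right to left:
  1+0 = 1
  0+1 = 1
  1+1 = 0 carry 1
  0+1+1 = 0 carry 1
  0+0+1 = 1
  1+0 = 1
  1+1 = 0 carry 1
  1+0+1 = 0 carry 1
  1+0+1 = 0 carry 1
  1+0+1 = 0 carry 1
  1+0+1 = 0 carry 1
  1+1+1 = 1 carry 1
  1+1+1 = 1 carry 1
  1+0+1 = 0 carry 1
  1+1+1 = 1 carry 1
  1+0+1 = 0 carry 1
  1+0+1 = 0 carry 1
  0+0+1 = 1
  1+0 = 1
  0+0 = 0
  1+0 = 1

0b101100101100000110011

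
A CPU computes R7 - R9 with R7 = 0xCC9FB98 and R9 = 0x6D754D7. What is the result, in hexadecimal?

Subtract column by column in base 16:
  8-7 → 1
  9-D → C (borrow)
  B-4-1 → 6
  F-5 → A
  9-7 → 2
  C-D → F (borrow)
  C-6-1 → 5

0x5F2A6C1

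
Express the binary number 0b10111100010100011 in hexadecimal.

Group the bits into nibbles: 0001 0111 1000 1010 0011 → 178A3.

0x178A3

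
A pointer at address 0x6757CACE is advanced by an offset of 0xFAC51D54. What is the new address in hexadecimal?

Add column by column in base 16, right to left:
  E+4 = 2 carry 1
  C+5+1 = 2 carry 1
  A+D+1 = 8 carry 1
  C+1+1 = E
  7+5 = C
  5+C = 1 carry 1
  7+A+1 = 2 carry 1
  6+F+1 = 6 carry 1
  final carry 1

0x1621CE822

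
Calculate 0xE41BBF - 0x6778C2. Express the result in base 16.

Subtract column by column in base 16:
  F-2 → D
  B-C → F (borrow)
  B-8-1 → 2
  1-7 → A (borrow)
  4-7-1 → C (borrow)
  E-6-1 → 7

0x7CA2FD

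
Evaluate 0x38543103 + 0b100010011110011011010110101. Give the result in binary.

0b111100101000110110011110111000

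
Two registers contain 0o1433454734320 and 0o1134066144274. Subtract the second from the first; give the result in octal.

0o277366570024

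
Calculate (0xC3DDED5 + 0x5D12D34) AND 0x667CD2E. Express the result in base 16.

Add column by column in base 16, right to left:
  5+4 = 9
  D+3 = 0 carry 1
  E+D+1 = C carry 1
  D+2+1 = 0 carry 1
  D+1+1 = F
  3+D = 0 carry 1
  C+5+1 = 2 carry 1
  final carry 1
Sum = 0x120F0C09; now AND with 0x667CD2E:
  1&0=0, 2&6=2, 0&6=0, F&7=7, 0&C=0, C&D=C, 0&2=0, 9&E=8

0x2070C08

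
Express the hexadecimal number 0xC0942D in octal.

0o60112055

Expand each hex digit to 4 bits: C=1100 0=0000 9=1001 4=0100 2=0010 D=1101.
Group the bits in threes: 110 000 001 001 010 000 101 101 → 60112055.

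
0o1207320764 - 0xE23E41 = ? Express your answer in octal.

0o1116661663

0xE23E41 = 0o70437101 in octal.
Subtract column by column in base 8:
  4-1 → 3
  6-0 → 6
  7-1 → 6
  0-7 → 1 (borrow)
  2-3-1 → 6 (borrow)
  3-4-1 → 6 (borrow)
  7-0-1 → 6
  0-7 → 1 (borrow)
  2-0-1 → 1
  1-0 → 1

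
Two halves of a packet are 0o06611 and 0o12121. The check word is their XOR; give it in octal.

0o14730

XOR each oct digit independently (no carries):
  0^1=1, 6^2=4, 6^1=7, 1^2=3, 1^1=0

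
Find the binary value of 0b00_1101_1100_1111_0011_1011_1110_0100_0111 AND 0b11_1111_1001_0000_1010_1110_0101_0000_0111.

0b0011011000000000101010010000000111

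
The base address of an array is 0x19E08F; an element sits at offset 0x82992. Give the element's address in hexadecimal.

0x220A21

Add column by column in base 16, right to left:
  F+2 = 1 carry 1
  8+9+1 = 2 carry 1
  0+9+1 = A
  E+2 = 0 carry 1
  9+8+1 = 2 carry 1
  1+0+1 = 2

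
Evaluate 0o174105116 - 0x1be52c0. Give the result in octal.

0x1be52c0 = 0o157451300 in octal.
Subtract column by column in base 8:
  6-0 → 6
  1-0 → 1
  1-3 → 6 (borrow)
  5-1-1 → 3
  0-5 → 3 (borrow)
  1-4-1 → 4 (borrow)
  4-7-1 → 4 (borrow)
  7-5-1 → 1
  1-1 → 0

0o14433616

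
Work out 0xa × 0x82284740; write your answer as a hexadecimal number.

0x51592c880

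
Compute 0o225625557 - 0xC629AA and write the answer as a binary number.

0b1100100010000000111000101

0o225625557 = 0b10010101110010101101101111 in binary.
0xC629AA = 0b110001100010100110101010 in binary.
Subtract column by column in base 2:
  1-0 → 1
  1-1 → 0
  1-0 → 1
  1-1 → 0
  0-0 → 0
  1-1 → 0
  1-0 → 1
  0-1 → 1 (borrow)
  1-1-1 → 1 (borrow)
  1-0-1 → 0
  0-0 → 0
  1-1 → 0
  0-0 → 0
  1-1 → 0
  0-0 → 0
  0-0 → 0
  1-0 → 1
  1-1 → 0
  1-1 → 0
  0-0 → 0
  1-0 → 1
  0-0 → 0
  1-1 → 0
  0-1 → 1 (borrow)
  0-0-1 → 1 (borrow)
  1-0-1 → 0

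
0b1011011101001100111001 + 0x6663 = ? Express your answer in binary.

0x6663 = 0b110011001100011 in binary.
Add column by column in base 2, right to left:
  1+1 = 0 carry 1
  0+1+1 = 0 carry 1
  0+0+1 = 1
  1+0 = 1
  1+0 = 1
  1+1 = 0 carry 1
  0+1+1 = 0 carry 1
  0+0+1 = 1
  1+0 = 1
  1+1 = 0 carry 1
  0+1+1 = 0 carry 1
  0+0+1 = 1
  1+0 = 1
  0+1 = 1
  1+1 = 0 carry 1
  1+0+1 = 0 carry 1
  1+0+1 = 0 carry 1
  0+0+1 = 1
  1+0 = 1
  1+0 = 1
  0+0 = 0
  1+0 = 1

0b1011100011100110011100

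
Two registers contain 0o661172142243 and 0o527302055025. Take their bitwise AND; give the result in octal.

AND each oct digit independently (no carries):
  6&5=4, 6&2=2, 1&7=1, 1&3=1, 7&0=0, 2&2=2, 1&0=0, 4&5=4, 2&5=0, 2&0=0, 4&2=0, 3&5=1

0o421102040001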